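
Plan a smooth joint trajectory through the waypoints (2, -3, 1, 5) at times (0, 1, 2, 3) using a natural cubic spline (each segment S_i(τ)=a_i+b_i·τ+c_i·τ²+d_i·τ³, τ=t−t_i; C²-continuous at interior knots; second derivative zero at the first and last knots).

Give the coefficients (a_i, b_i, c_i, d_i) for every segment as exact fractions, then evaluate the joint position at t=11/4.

Δ: Δ0=-5, Δ1=4, Δ2=4
row 1: diag=4, rhs=54; c'=1/4, d'=27/2
row 2: denom=4−1·1/4=15/4; d'=(0−1·27/2)/(15/4)=-18/5
back: M2=-18/5
back: M1=27/2−1/4·-18/5=72/5
M: M0=0, M1=72/5, M2=-18/5, M3=0
seg 0: a=2, c=M0/2=0, d=(M1−M0)/(6·1)=12/5, b=Δ0−h0·(2M0+M1)/6=-37/5
seg 1: a=-3, c=M1/2=36/5, d=(M2−M1)/(6·1)=-3, b=Δ1−h1·(2M1+M2)/6=-1/5
seg 2: a=1, c=M2/2=-9/5, d=(M3−M2)/(6·1)=3/5, b=Δ2−h2·(2M2+M3)/6=26/5
t_q=11/4 → seg 2, τ=3/4; S=1+26/5·τ+-9/5·τ²+3/5·τ³=265/64

  seg 0: a=2 b=-37/5 c=0 d=12/5
  seg 1: a=-3 b=-1/5 c=36/5 d=-3
  seg 2: a=1 b=26/5 c=-9/5 d=3/5
S(11/4) = 265/64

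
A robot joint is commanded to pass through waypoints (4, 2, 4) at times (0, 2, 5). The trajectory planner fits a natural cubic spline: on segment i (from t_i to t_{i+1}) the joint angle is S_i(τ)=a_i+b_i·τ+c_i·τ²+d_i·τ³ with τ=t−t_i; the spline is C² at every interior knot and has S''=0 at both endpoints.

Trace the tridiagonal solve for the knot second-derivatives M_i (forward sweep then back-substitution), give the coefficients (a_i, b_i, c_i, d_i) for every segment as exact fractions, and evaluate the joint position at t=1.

  seg 0: a=4 b=-4/3 c=0 d=1/12
  seg 1: a=2 b=-1/3 c=1/2 d=-1/18
S(1) = 11/4

Δ: Δ0=-1, Δ1=2/3
row 1: diag=10, rhs=10; c'=3/10, d'=1
back: M1=1
M: M0=0, M1=1, M2=0
seg 0: a=4, c=M0/2=0, d=(M1−M0)/(6·2)=1/12, b=Δ0−h0·(2M0+M1)/6=-4/3
seg 1: a=2, c=M1/2=1/2, d=(M2−M1)/(6·3)=-1/18, b=Δ1−h1·(2M1+M2)/6=-1/3
t_q=1 → seg 0, τ=1; S=4+-4/3·τ+0·τ²+1/12·τ³=11/4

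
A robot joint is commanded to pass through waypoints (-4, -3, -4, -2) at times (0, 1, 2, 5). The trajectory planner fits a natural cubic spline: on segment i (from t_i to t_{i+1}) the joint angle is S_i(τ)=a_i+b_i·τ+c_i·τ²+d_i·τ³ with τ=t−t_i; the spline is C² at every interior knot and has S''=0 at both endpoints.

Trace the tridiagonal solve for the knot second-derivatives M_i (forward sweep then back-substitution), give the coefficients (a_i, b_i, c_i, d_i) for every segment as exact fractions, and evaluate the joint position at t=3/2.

  seg 0: a=-4 b=146/93 c=0 d=-53/93
  seg 1: a=-3 b=-13/93 c=-53/31 d=79/93
  seg 2: a=-4 b=-94/93 c=26/31 d=-26/279
S(3/2) = -841/248

Δ: Δ0=1, Δ1=-1, Δ2=2/3
row 1: diag=4, rhs=-12; c'=1/4, d'=-3
row 2: denom=8−1·1/4=31/4; d'=(10−1·-3)/(31/4)=52/31
back: M2=52/31
back: M1=-3−1/4·52/31=-106/31
M: M0=0, M1=-106/31, M2=52/31, M3=0
seg 0: a=-4, c=M0/2=0, d=(M1−M0)/(6·1)=-53/93, b=Δ0−h0·(2M0+M1)/6=146/93
seg 1: a=-3, c=M1/2=-53/31, d=(M2−M1)/(6·1)=79/93, b=Δ1−h1·(2M1+M2)/6=-13/93
seg 2: a=-4, c=M2/2=26/31, d=(M3−M2)/(6·3)=-26/279, b=Δ2−h2·(2M2+M3)/6=-94/93
t_q=3/2 → seg 1, τ=1/2; S=-3+-13/93·τ+-53/31·τ²+79/93·τ³=-841/248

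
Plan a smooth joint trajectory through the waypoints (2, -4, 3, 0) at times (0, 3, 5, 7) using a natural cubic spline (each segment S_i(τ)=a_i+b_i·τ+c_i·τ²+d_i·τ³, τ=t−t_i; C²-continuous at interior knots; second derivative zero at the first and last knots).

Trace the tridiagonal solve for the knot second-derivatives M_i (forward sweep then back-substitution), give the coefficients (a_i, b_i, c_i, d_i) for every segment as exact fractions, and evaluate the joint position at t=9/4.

  seg 0: a=2 b=-157/38 c=0 d=9/38
  seg 1: a=-4 b=43/19 c=81/38 d=-115/152
  seg 2: a=3 b=65/38 c=-183/76 d=61/152
S(9/4) = -11183/2432

Δ: Δ0=-2, Δ1=7/2, Δ2=-3/2
row 1: diag=10, rhs=33; c'=1/5, d'=33/10
row 2: denom=8−2·1/5=38/5; d'=(-30−2·33/10)/(38/5)=-183/38
back: M2=-183/38
back: M1=33/10−1/5·-183/38=81/19
M: M0=0, M1=81/19, M2=-183/38, M3=0
seg 0: a=2, c=M0/2=0, d=(M1−M0)/(6·3)=9/38, b=Δ0−h0·(2M0+M1)/6=-157/38
seg 1: a=-4, c=M1/2=81/38, d=(M2−M1)/(6·2)=-115/152, b=Δ1−h1·(2M1+M2)/6=43/19
seg 2: a=3, c=M2/2=-183/76, d=(M3−M2)/(6·2)=61/152, b=Δ2−h2·(2M2+M3)/6=65/38
t_q=9/4 → seg 0, τ=9/4; S=2+-157/38·τ+0·τ²+9/38·τ³=-11183/2432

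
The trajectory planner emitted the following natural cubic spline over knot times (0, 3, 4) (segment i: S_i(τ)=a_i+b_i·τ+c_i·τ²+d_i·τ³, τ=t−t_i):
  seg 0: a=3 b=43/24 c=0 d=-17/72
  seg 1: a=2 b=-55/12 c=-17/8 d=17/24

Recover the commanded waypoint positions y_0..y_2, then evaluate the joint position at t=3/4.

y_0 = S_0(0) = a_0 = 3
y_1 = S_1(0) = a_1 = 2
y_2 = S_1(1) = -4
t_q=3/4 is in segment 0 (τ=3/4); S_0(τ)=2173/512

y_0=3 y_1=2 y_2=-4
S(3/4) = 2173/512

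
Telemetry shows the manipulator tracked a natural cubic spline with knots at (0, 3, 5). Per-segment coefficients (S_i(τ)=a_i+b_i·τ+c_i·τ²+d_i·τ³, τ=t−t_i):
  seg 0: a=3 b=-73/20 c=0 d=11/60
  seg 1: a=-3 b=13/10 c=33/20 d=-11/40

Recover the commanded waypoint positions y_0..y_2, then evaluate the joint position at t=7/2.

y_0 = S_0(0) = a_0 = 3
y_1 = S_1(0) = a_1 = -3
y_2 = S_1(2) = 4
t_q=7/2 is in segment 1 (τ=1/2); S_1(τ)=-631/320

y_0=3 y_1=-3 y_2=4
S(7/2) = -631/320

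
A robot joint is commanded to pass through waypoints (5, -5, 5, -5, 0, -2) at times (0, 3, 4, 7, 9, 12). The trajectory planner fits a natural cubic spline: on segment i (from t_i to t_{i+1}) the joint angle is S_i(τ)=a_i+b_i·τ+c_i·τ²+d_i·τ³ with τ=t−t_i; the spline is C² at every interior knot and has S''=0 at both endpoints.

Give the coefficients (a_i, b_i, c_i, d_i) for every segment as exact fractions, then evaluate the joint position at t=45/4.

  seg 0: a=5 b=-2739/296 c=0 d=5257/7992
  seg 1: a=-5 b=1259/148 c=5257/888 d=-3931/888
  seg 2: a=5 b=6275/888 c=-817/111 d=10373/7992
  seg 3: a=-5 b=-911/444 c=1279/296 d=-227/222
  seg 4: a=0 b=1315/444 c=-537/296 d=179/888
S(45/4) = -4251/18944

Δ: Δ0=-10/3, Δ1=10, Δ2=-10/3, Δ3=5/2, Δ4=-2/3
row 1: diag=8, rhs=80; c'=1/8, d'=10
row 2: denom=8−1·1/8=63/8; d'=(-80−1·10)/(63/8)=-80/7
row 3: denom=10−3·8/21=62/7; d'=(35−3·-80/7)/(62/7)=485/62
row 4: denom=10−2·7/31=296/31; d'=(-19−2·485/62)/(296/31)=-537/148
back: M4=-537/148
back: M3=485/62−7/31·-537/148=1279/148
back: M2=-80/7−8/21·1279/148=-1634/111
back: M1=10−1/8·-1634/111=5257/444
M: M0=0, M1=5257/444, M2=-1634/111, M3=1279/148, M4=-537/148, M5=0
seg 0: a=5, c=M0/2=0, d=(M1−M0)/(6·3)=5257/7992, b=Δ0−h0·(2M0+M1)/6=-2739/296
seg 1: a=-5, c=M1/2=5257/888, d=(M2−M1)/(6·1)=-3931/888, b=Δ1−h1·(2M1+M2)/6=1259/148
seg 2: a=5, c=M2/2=-817/111, d=(M3−M2)/(6·3)=10373/7992, b=Δ2−h2·(2M2+M3)/6=6275/888
seg 3: a=-5, c=M3/2=1279/296, d=(M4−M3)/(6·2)=-227/222, b=Δ3−h3·(2M3+M4)/6=-911/444
seg 4: a=0, c=M4/2=-537/296, d=(M5−M4)/(6·3)=179/888, b=Δ4−h4·(2M4+M5)/6=1315/444
t_q=45/4 → seg 4, τ=9/4; S=0+1315/444·τ+-537/296·τ²+179/888·τ³=-4251/18944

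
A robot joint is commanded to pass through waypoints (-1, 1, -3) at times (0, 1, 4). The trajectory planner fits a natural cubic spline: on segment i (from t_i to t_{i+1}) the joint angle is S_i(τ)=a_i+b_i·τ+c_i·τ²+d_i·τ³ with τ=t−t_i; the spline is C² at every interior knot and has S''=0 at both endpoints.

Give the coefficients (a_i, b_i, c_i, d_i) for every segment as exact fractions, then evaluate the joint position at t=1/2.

Δ: Δ0=2, Δ1=-4/3
row 1: diag=8, rhs=-20; c'=3/8, d'=-5/2
back: M1=-5/2
M: M0=0, M1=-5/2, M2=0
seg 0: a=-1, c=M0/2=0, d=(M1−M0)/(6·1)=-5/12, b=Δ0−h0·(2M0+M1)/6=29/12
seg 1: a=1, c=M1/2=-5/4, d=(M2−M1)/(6·3)=5/36, b=Δ1−h1·(2M1+M2)/6=7/6
t_q=1/2 → seg 0, τ=1/2; S=-1+29/12·τ+0·τ²+-5/12·τ³=5/32

  seg 0: a=-1 b=29/12 c=0 d=-5/12
  seg 1: a=1 b=7/6 c=-5/4 d=5/36
S(1/2) = 5/32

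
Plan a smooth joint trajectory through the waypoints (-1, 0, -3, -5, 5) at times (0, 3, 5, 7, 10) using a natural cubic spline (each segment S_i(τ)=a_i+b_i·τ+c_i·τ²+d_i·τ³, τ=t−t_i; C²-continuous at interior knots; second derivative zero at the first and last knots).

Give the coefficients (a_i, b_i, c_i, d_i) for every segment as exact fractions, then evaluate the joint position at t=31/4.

  seg 0: a=-1 b=53/60 c=0 d=-11/180
  seg 1: a=0 b=-23/30 c=-11/20 d=11/120
  seg 2: a=-3 b=-28/15 c=0 d=13/60
  seg 3: a=-5 b=11/15 c=13/10 d=-13/90
S(31/4) = -2419/640

Δ: Δ0=1/3, Δ1=-3/2, Δ2=-1, Δ3=10/3
row 1: diag=10, rhs=-11; c'=1/5, d'=-11/10
row 2: denom=8−2·1/5=38/5; d'=(3−2·-11/10)/(38/5)=13/19
row 3: denom=10−2·5/19=180/19; d'=(26−2·13/19)/(180/19)=13/5
back: M3=13/5
back: M2=13/19−5/19·13/5=0
back: M1=-11/10−1/5·0=-11/10
M: M0=0, M1=-11/10, M2=0, M3=13/5, M4=0
seg 0: a=-1, c=M0/2=0, d=(M1−M0)/(6·3)=-11/180, b=Δ0−h0·(2M0+M1)/6=53/60
seg 1: a=0, c=M1/2=-11/20, d=(M2−M1)/(6·2)=11/120, b=Δ1−h1·(2M1+M2)/6=-23/30
seg 2: a=-3, c=M2/2=0, d=(M3−M2)/(6·2)=13/60, b=Δ2−h2·(2M2+M3)/6=-28/15
seg 3: a=-5, c=M3/2=13/10, d=(M4−M3)/(6·3)=-13/90, b=Δ3−h3·(2M3+M4)/6=11/15
t_q=31/4 → seg 3, τ=3/4; S=-5+11/15·τ+13/10·τ²+-13/90·τ³=-2419/640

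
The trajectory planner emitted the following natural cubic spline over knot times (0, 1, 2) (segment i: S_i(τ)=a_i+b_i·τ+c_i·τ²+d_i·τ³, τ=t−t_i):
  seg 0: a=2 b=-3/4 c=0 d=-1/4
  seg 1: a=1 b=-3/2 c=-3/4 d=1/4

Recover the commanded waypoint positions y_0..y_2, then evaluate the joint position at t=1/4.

y_0=2 y_1=1 y_2=-1
S(1/4) = 463/256

y_0 = S_0(0) = a_0 = 2
y_1 = S_1(0) = a_1 = 1
y_2 = S_1(1) = -1
t_q=1/4 is in segment 0 (τ=1/4); S_0(τ)=463/256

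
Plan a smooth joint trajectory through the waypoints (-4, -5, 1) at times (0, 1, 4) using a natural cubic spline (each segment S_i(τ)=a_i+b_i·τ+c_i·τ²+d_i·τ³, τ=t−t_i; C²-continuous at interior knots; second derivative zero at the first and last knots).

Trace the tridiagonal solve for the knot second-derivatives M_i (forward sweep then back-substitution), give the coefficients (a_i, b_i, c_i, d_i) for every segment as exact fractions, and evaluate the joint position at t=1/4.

  seg 0: a=-4 b=-11/8 c=0 d=3/8
  seg 1: a=-5 b=-1/4 c=9/8 d=-1/8
S(1/4) = -2221/512

Δ: Δ0=-1, Δ1=2
row 1: diag=8, rhs=18; c'=3/8, d'=9/4
back: M1=9/4
M: M0=0, M1=9/4, M2=0
seg 0: a=-4, c=M0/2=0, d=(M1−M0)/(6·1)=3/8, b=Δ0−h0·(2M0+M1)/6=-11/8
seg 1: a=-5, c=M1/2=9/8, d=(M2−M1)/(6·3)=-1/8, b=Δ1−h1·(2M1+M2)/6=-1/4
t_q=1/4 → seg 0, τ=1/4; S=-4+-11/8·τ+0·τ²+3/8·τ³=-2221/512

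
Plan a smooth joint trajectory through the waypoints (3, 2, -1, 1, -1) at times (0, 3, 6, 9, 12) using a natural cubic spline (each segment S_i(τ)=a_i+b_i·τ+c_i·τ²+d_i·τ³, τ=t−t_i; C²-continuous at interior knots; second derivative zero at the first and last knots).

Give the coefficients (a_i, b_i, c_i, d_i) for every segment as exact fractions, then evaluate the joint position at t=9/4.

Δ: Δ0=-1/3, Δ1=-1, Δ2=2/3, Δ3=-2/3
row 1: diag=12, rhs=-4; c'=1/4, d'=-1/3
row 2: denom=12−3·1/4=45/4; d'=(10−3·-1/3)/(45/4)=44/45
row 3: denom=12−3·4/15=56/5; d'=(-8−3·44/45)/(56/5)=-41/42
back: M3=-41/42
back: M2=44/45−4/15·-41/42=26/21
back: M1=-1/3−1/4·26/21=-9/14
M: M0=0, M1=-9/14, M2=26/21, M3=-41/42, M4=0
seg 0: a=3, c=M0/2=0, d=(M1−M0)/(6·3)=-1/28, b=Δ0−h0·(2M0+M1)/6=-1/84
seg 1: a=2, c=M1/2=-9/28, d=(M2−M1)/(6·3)=79/756, b=Δ1−h1·(2M1+M2)/6=-41/42
seg 2: a=-1, c=M2/2=13/21, d=(M3−M2)/(6·3)=-31/252, b=Δ2−h2·(2M2+M3)/6=-1/12
seg 3: a=1, c=M3/2=-41/84, d=(M4−M3)/(6·3)=41/756, b=Δ3−h3·(2M3+M4)/6=13/42
t_q=9/4 → seg 0, τ=9/4; S=3+-1/84·τ+0·τ²+-1/28·τ³=657/256

  seg 0: a=3 b=-1/84 c=0 d=-1/28
  seg 1: a=2 b=-41/42 c=-9/28 d=79/756
  seg 2: a=-1 b=-1/12 c=13/21 d=-31/252
  seg 3: a=1 b=13/42 c=-41/84 d=41/756
S(9/4) = 657/256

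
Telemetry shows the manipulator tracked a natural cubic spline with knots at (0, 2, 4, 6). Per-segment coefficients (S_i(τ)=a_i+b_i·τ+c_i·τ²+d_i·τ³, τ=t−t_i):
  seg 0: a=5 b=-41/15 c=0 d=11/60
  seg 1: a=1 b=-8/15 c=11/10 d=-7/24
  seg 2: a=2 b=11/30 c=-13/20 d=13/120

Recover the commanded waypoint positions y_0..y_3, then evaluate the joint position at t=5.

y_0=5 y_1=1 y_2=2 y_3=1
S(5) = 73/40

y_0 = S_0(0) = a_0 = 5
y_1 = S_1(0) = a_1 = 1
y_2 = S_2(0) = a_2 = 2
y_3 = S_2(2) = 1
t_q=5 is in segment 2 (τ=1); S_2(τ)=73/40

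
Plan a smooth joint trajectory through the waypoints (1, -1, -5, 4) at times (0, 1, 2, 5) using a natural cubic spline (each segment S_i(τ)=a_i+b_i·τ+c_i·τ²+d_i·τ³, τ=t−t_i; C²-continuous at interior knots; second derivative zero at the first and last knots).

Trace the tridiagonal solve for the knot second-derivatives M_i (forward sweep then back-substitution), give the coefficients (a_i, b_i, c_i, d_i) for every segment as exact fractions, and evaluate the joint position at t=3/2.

  seg 0: a=1 b=-39/31 c=0 d=-23/31
  seg 1: a=-1 b=-108/31 c=-69/31 d=53/31
  seg 2: a=-5 b=-87/31 c=90/31 d=-10/31
S(3/2) = -765/248

Δ: Δ0=-2, Δ1=-4, Δ2=3
row 1: diag=4, rhs=-12; c'=1/4, d'=-3
row 2: denom=8−1·1/4=31/4; d'=(42−1·-3)/(31/4)=180/31
back: M2=180/31
back: M1=-3−1/4·180/31=-138/31
M: M0=0, M1=-138/31, M2=180/31, M3=0
seg 0: a=1, c=M0/2=0, d=(M1−M0)/(6·1)=-23/31, b=Δ0−h0·(2M0+M1)/6=-39/31
seg 1: a=-1, c=M1/2=-69/31, d=(M2−M1)/(6·1)=53/31, b=Δ1−h1·(2M1+M2)/6=-108/31
seg 2: a=-5, c=M2/2=90/31, d=(M3−M2)/(6·3)=-10/31, b=Δ2−h2·(2M2+M3)/6=-87/31
t_q=3/2 → seg 1, τ=1/2; S=-1+-108/31·τ+-69/31·τ²+53/31·τ³=-765/248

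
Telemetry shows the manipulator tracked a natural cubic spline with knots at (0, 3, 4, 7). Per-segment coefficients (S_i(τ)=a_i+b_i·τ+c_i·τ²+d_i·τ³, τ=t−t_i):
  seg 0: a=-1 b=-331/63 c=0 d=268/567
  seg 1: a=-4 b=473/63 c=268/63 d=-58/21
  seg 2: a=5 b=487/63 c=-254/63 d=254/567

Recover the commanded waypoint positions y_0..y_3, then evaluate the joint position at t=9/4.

y_0 = S_0(0) = a_0 = -1
y_1 = S_1(0) = a_1 = -4
y_2 = S_2(0) = a_2 = 5
y_3 = S_2(3) = 4
t_q=9/4 is in segment 0 (τ=9/4); S_0(τ)=-119/16

y_0=-1 y_1=-4 y_2=5 y_3=4
S(9/4) = -119/16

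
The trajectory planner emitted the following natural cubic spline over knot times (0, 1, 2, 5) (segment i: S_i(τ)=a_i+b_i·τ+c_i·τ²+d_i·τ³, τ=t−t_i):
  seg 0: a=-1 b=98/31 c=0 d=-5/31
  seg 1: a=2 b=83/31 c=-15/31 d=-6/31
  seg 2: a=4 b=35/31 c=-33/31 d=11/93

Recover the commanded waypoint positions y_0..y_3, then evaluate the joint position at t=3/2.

y_0 = S_0(0) = a_0 = -1
y_1 = S_1(0) = a_1 = 2
y_2 = S_2(0) = a_2 = 4
y_3 = S_2(3) = 1
t_q=3/2 is in segment 1 (τ=1/2); S_1(τ)=99/31

y_0=-1 y_1=2 y_2=4 y_3=1
S(3/2) = 99/31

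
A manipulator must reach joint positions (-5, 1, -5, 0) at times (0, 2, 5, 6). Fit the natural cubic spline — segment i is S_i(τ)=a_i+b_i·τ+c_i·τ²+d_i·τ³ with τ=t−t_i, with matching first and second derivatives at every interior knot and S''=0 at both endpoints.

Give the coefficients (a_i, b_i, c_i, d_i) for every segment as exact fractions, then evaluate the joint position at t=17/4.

  seg 0: a=-5 b=335/71 c=0 d=-61/142
  seg 1: a=1 b=-31/71 c=-183/71 d=146/213
  seg 2: a=-5 b=185/71 c=255/71 d=-85/71
S(17/4) = -11867/2272

Δ: Δ0=3, Δ1=-2, Δ2=5
row 1: diag=10, rhs=-30; c'=3/10, d'=-3
row 2: denom=8−3·3/10=71/10; d'=(42−3·-3)/(71/10)=510/71
back: M2=510/71
back: M1=-3−3/10·510/71=-366/71
M: M0=0, M1=-366/71, M2=510/71, M3=0
seg 0: a=-5, c=M0/2=0, d=(M1−M0)/(6·2)=-61/142, b=Δ0−h0·(2M0+M1)/6=335/71
seg 1: a=1, c=M1/2=-183/71, d=(M2−M1)/(6·3)=146/213, b=Δ1−h1·(2M1+M2)/6=-31/71
seg 2: a=-5, c=M2/2=255/71, d=(M3−M2)/(6·1)=-85/71, b=Δ2−h2·(2M2+M3)/6=185/71
t_q=17/4 → seg 1, τ=9/4; S=1+-31/71·τ+-183/71·τ²+146/213·τ³=-11867/2272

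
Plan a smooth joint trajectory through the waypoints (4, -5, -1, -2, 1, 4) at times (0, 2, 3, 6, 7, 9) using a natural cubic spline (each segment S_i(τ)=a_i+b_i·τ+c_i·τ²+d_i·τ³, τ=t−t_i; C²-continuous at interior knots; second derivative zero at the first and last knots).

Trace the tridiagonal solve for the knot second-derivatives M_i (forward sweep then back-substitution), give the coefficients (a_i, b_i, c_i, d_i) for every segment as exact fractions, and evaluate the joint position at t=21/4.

  seg 0: a=4 b=-6689/870 c=0 d=1387/1740
  seg 1: a=-5 b=1633/870 c=1387/290 d=-1157/435
  seg 2: a=-1 b=3013/870 c=-927/290 d=56/87
  seg 3: a=-2 b=1447/870 c=753/290 d=-548/435
  seg 4: a=1 b=2677/870 c=-343/290 d=343/1740
S(21/4) = -9551/4640

Δ: Δ0=-9/2, Δ1=4, Δ2=-1/3, Δ3=3, Δ4=3/2
row 1: diag=6, rhs=51; c'=1/6, d'=17/2
row 2: denom=8−1·1/6=47/6; d'=(-26−1·17/2)/(47/6)=-207/47
row 3: denom=8−3·18/47=322/47; d'=(20−3·-207/47)/(322/47)=223/46
row 4: denom=6−1·47/322=1885/322; d'=(-9−1·223/46)/(1885/322)=-343/145
back: M4=-343/145
back: M3=223/46−47/322·-343/145=753/145
back: M2=-207/47−18/47·753/145=-927/145
back: M1=17/2−1/6·-927/145=1387/145
M: M0=0, M1=1387/145, M2=-927/145, M3=753/145, M4=-343/145, M5=0
seg 0: a=4, c=M0/2=0, d=(M1−M0)/(6·2)=1387/1740, b=Δ0−h0·(2M0+M1)/6=-6689/870
seg 1: a=-5, c=M1/2=1387/290, d=(M2−M1)/(6·1)=-1157/435, b=Δ1−h1·(2M1+M2)/6=1633/870
seg 2: a=-1, c=M2/2=-927/290, d=(M3−M2)/(6·3)=56/87, b=Δ2−h2·(2M2+M3)/6=3013/870
seg 3: a=-2, c=M3/2=753/290, d=(M4−M3)/(6·1)=-548/435, b=Δ3−h3·(2M3+M4)/6=1447/870
seg 4: a=1, c=M4/2=-343/290, d=(M5−M4)/(6·2)=343/1740, b=Δ4−h4·(2M4+M5)/6=2677/870
t_q=21/4 → seg 2, τ=9/4; S=-1+3013/870·τ+-927/290·τ²+56/87·τ³=-9551/4640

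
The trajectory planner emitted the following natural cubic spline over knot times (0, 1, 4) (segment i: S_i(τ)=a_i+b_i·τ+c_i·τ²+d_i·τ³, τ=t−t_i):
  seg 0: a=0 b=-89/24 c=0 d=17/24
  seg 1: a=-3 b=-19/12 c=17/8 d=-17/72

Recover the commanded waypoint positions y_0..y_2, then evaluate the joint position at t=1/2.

y_0=0 y_1=-3 y_2=5
S(1/2) = -113/64

y_0 = S_0(0) = a_0 = 0
y_1 = S_1(0) = a_1 = -3
y_2 = S_1(3) = 5
t_q=1/2 is in segment 0 (τ=1/2); S_0(τ)=-113/64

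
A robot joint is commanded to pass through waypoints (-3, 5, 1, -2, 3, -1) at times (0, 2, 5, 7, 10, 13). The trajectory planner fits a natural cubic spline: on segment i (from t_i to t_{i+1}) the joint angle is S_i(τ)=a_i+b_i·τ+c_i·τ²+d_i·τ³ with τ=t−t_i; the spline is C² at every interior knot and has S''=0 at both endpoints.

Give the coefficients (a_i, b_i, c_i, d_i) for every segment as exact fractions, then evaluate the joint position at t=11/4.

  seg 0: a=-3 b=16379/3207 c=0 d=-3551/12828
  seg 1: a=5 b=5726/3207 c=-3551/2138 d=3985/19242
  seg 2: a=1 b=-16601/6414 c=217/1069 d=547/3207
  seg 3: a=-2 b=1735/6414 c=1311/1069 d=-1627/6414
  seg 4: a=3 b=2501/3207 c=-2259/2138 d=251/2138
S(11/4) = 751511/136832

Δ: Δ0=4, Δ1=-4/3, Δ2=-3/2, Δ3=5/3, Δ4=-4/3
row 1: diag=10, rhs=-32; c'=3/10, d'=-16/5
row 2: denom=10−3·3/10=91/10; d'=(-1−3·-16/5)/(91/10)=86/91
row 3: denom=10−2·20/91=870/91; d'=(19−2·86/91)/(870/91)=519/290
row 4: denom=12−3·91/290=3207/290; d'=(-18−3·519/290)/(3207/290)=-2259/1069
back: M4=-2259/1069
back: M3=519/290−91/290·-2259/1069=2622/1069
back: M2=86/91−20/91·2622/1069=434/1069
back: M1=-16/5−3/10·434/1069=-3551/1069
M: M0=0, M1=-3551/1069, M2=434/1069, M3=2622/1069, M4=-2259/1069, M5=0
seg 0: a=-3, c=M0/2=0, d=(M1−M0)/(6·2)=-3551/12828, b=Δ0−h0·(2M0+M1)/6=16379/3207
seg 1: a=5, c=M1/2=-3551/2138, d=(M2−M1)/(6·3)=3985/19242, b=Δ1−h1·(2M1+M2)/6=5726/3207
seg 2: a=1, c=M2/2=217/1069, d=(M3−M2)/(6·2)=547/3207, b=Δ2−h2·(2M2+M3)/6=-16601/6414
seg 3: a=-2, c=M3/2=1311/1069, d=(M4−M3)/(6·3)=-1627/6414, b=Δ3−h3·(2M3+M4)/6=1735/6414
seg 4: a=3, c=M4/2=-2259/2138, d=(M5−M4)/(6·3)=251/2138, b=Δ4−h4·(2M4+M5)/6=2501/3207
t_q=11/4 → seg 1, τ=3/4; S=5+5726/3207·τ+-3551/2138·τ²+3985/19242·τ³=751511/136832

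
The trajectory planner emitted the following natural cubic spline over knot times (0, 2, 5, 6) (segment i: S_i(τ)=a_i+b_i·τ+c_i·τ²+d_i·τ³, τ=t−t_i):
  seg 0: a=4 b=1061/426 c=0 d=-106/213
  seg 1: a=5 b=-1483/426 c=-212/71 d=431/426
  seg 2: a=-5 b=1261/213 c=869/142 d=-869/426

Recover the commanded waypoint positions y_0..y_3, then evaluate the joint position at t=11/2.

y_0 = S_0(0) = a_0 = 4
y_1 = S_1(0) = a_1 = 5
y_2 = S_2(0) = a_2 = -5
y_3 = S_2(1) = 5
t_q=11/2 is in segment 2 (τ=1/2); S_2(τ)=-869/1136

y_0=4 y_1=5 y_2=-5 y_3=5
S(11/2) = -869/1136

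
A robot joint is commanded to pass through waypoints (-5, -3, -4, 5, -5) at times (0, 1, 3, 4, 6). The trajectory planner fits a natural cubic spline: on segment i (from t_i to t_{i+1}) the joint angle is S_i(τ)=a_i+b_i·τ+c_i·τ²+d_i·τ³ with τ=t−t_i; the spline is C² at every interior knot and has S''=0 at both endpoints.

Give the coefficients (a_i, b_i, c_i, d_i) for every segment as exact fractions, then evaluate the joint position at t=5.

  seg 0: a=-5 b=401/124 c=0 d=-153/124
  seg 1: a=-3 b=-29/62 c=-459/124 d=457/248
  seg 2: a=-4 b=212/31 c=228/31 d=-161/31
  seg 3: a=5 b=185/31 c=-255/31 d=85/62
S(5) = 255/62

Δ: Δ0=2, Δ1=-1/2, Δ2=9, Δ3=-5
row 1: diag=6, rhs=-15; c'=1/3, d'=-5/2
row 2: denom=6−2·1/3=16/3; d'=(57−2·-5/2)/(16/3)=93/8
row 3: denom=6−1·3/16=93/16; d'=(-84−1·93/8)/(93/16)=-510/31
back: M3=-510/31
back: M2=93/8−3/16·-510/31=456/31
back: M1=-5/2−1/3·456/31=-459/62
M: M0=0, M1=-459/62, M2=456/31, M3=-510/31, M4=0
seg 0: a=-5, c=M0/2=0, d=(M1−M0)/(6·1)=-153/124, b=Δ0−h0·(2M0+M1)/6=401/124
seg 1: a=-3, c=M1/2=-459/124, d=(M2−M1)/(6·2)=457/248, b=Δ1−h1·(2M1+M2)/6=-29/62
seg 2: a=-4, c=M2/2=228/31, d=(M3−M2)/(6·1)=-161/31, b=Δ2−h2·(2M2+M3)/6=212/31
seg 3: a=5, c=M3/2=-255/31, d=(M4−M3)/(6·2)=85/62, b=Δ3−h3·(2M3+M4)/6=185/31
t_q=5 → seg 3, τ=1; S=5+185/31·τ+-255/31·τ²+85/62·τ³=255/62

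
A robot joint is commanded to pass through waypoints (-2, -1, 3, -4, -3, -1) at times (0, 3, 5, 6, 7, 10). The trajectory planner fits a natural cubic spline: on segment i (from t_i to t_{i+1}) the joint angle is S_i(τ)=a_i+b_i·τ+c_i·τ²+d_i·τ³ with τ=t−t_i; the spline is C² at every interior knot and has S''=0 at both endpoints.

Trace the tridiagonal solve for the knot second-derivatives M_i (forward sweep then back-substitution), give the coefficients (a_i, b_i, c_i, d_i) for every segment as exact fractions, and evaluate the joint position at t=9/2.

Δ: Δ0=1/3, Δ1=2, Δ2=-7, Δ3=1, Δ4=2/3
row 1: diag=10, rhs=10; c'=1/5, d'=1
row 2: denom=6−2·1/5=28/5; d'=(-54−2·1)/(28/5)=-10
row 3: denom=4−1·5/28=107/28; d'=(48−1·-10)/(107/28)=1624/107
row 4: denom=8−1·28/107=828/107; d'=(-2−1·1624/107)/(828/107)=-919/414
back: M4=-919/414
back: M3=1624/107−28/107·-919/414=3262/207
back: M2=-10−5/28·3262/207=-5305/414
back: M1=1−1/5·-5305/414=1475/414
M: M0=0, M1=1475/414, M2=-5305/414, M3=3262/207, M4=-919/414, M5=0
seg 0: a=-2, c=M0/2=0, d=(M1−M0)/(6·3)=1475/7452, b=Δ0−h0·(2M0+M1)/6=-1199/828
seg 1: a=-1, c=M1/2=1475/828, d=(M2−M1)/(6·2)=-565/414, b=Δ1−h1·(2M1+M2)/6=1613/414
seg 2: a=3, c=M2/2=-5305/828, d=(M3−M2)/(6·1)=3943/828, b=Δ2−h2·(2M2+M3)/6=-739/138
seg 3: a=-4, c=M3/2=1631/207, d=(M4−M3)/(6·1)=-827/276, b=Δ3−h3·(2M3+M4)/6=-3215/828
seg 4: a=-3, c=M4/2=-919/828, d=(M5−M4)/(6·3)=919/7452, b=Δ4−h4·(2M4+M5)/6=1195/414
t_q=9/2 → seg 1, τ=3/2; S=-1+1613/414·τ+1475/828·τ²+-565/414·τ³=293/69

  seg 0: a=-2 b=-1199/828 c=0 d=1475/7452
  seg 1: a=-1 b=1613/414 c=1475/828 d=-565/414
  seg 2: a=3 b=-739/138 c=-5305/828 d=3943/828
  seg 3: a=-4 b=-3215/828 c=1631/207 d=-827/276
  seg 4: a=-3 b=1195/414 c=-919/828 d=919/7452
S(9/2) = 293/69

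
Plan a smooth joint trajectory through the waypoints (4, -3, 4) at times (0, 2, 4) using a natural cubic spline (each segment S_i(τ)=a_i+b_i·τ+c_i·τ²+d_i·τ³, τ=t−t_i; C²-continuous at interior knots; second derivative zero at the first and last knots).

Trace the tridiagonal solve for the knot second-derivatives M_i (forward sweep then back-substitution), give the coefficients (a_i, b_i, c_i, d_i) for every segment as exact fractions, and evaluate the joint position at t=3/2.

Δ: Δ0=-7/2, Δ1=7/2
row 1: diag=8, rhs=42; c'=1/4, d'=21/4
back: M1=21/4
M: M0=0, M1=21/4, M2=0
seg 0: a=4, c=M0/2=0, d=(M1−M0)/(6·2)=7/16, b=Δ0−h0·(2M0+M1)/6=-21/4
seg 1: a=-3, c=M1/2=21/8, d=(M2−M1)/(6·2)=-7/16, b=Δ1−h1·(2M1+M2)/6=0
t_q=3/2 → seg 0, τ=3/2; S=4+-21/4·τ+0·τ²+7/16·τ³=-307/128

  seg 0: a=4 b=-21/4 c=0 d=7/16
  seg 1: a=-3 b=0 c=21/8 d=-7/16
S(3/2) = -307/128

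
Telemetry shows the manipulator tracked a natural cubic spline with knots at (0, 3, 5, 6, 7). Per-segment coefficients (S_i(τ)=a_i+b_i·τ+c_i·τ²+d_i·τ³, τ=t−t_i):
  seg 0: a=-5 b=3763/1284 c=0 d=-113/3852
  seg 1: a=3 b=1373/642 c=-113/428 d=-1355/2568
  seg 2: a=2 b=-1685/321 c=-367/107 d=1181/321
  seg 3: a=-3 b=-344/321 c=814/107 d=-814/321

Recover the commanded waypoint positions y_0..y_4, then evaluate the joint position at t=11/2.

y_0 = S_0(0) = a_0 = -5
y_1 = S_1(0) = a_1 = 3
y_2 = S_2(0) = a_2 = 2
y_3 = S_3(0) = a_3 = -3
y_4 = S_3(1) = 1
t_q=11/2 is in segment 2 (τ=1/2); S_2(τ)=-875/856

y_0=-5 y_1=3 y_2=2 y_3=-3 y_4=1
S(11/2) = -875/856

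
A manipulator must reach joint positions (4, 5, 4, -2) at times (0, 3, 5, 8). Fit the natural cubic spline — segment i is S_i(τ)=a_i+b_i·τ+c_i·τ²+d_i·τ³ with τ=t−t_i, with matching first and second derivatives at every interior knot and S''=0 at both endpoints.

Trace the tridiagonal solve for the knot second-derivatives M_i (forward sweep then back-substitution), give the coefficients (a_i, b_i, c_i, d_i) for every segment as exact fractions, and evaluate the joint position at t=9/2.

Δ: Δ0=1/3, Δ1=-1/2, Δ2=-2
row 1: diag=10, rhs=-5; c'=1/5, d'=-1/2
row 2: denom=10−2·1/5=48/5; d'=(-9−2·-1/2)/(48/5)=-5/6
back: M2=-5/6
back: M1=-1/2−1/5·-5/6=-1/3
M: M0=0, M1=-1/3, M2=-5/6, M3=0
seg 0: a=4, c=M0/2=0, d=(M1−M0)/(6·3)=-1/54, b=Δ0−h0·(2M0+M1)/6=1/2
seg 1: a=5, c=M1/2=-1/6, d=(M2−M1)/(6·2)=-1/24, b=Δ1−h1·(2M1+M2)/6=0
seg 2: a=4, c=M2/2=-5/12, d=(M3−M2)/(6·3)=5/108, b=Δ2−h2·(2M2+M3)/6=-7/6
t_q=9/2 → seg 1, τ=3/2; S=5+0·τ+-1/6·τ²+-1/24·τ³=287/64

  seg 0: a=4 b=1/2 c=0 d=-1/54
  seg 1: a=5 b=0 c=-1/6 d=-1/24
  seg 2: a=4 b=-7/6 c=-5/12 d=5/108
S(9/2) = 287/64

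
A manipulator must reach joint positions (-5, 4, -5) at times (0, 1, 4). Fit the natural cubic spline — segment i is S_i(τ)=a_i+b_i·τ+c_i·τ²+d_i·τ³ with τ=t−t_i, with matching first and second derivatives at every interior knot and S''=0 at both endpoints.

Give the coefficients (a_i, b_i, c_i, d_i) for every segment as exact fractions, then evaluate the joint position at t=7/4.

Δ: Δ0=9, Δ1=-3
row 1: diag=8, rhs=-72; c'=3/8, d'=-9
back: M1=-9
M: M0=0, M1=-9, M2=0
seg 0: a=-5, c=M0/2=0, d=(M1−M0)/(6·1)=-3/2, b=Δ0−h0·(2M0+M1)/6=21/2
seg 1: a=4, c=M1/2=-9/2, d=(M2−M1)/(6·3)=1/2, b=Δ1−h1·(2M1+M2)/6=6
t_q=7/4 → seg 1, τ=3/4; S=4+6·τ+-9/2·τ²+1/2·τ³=791/128

  seg 0: a=-5 b=21/2 c=0 d=-3/2
  seg 1: a=4 b=6 c=-9/2 d=1/2
S(7/4) = 791/128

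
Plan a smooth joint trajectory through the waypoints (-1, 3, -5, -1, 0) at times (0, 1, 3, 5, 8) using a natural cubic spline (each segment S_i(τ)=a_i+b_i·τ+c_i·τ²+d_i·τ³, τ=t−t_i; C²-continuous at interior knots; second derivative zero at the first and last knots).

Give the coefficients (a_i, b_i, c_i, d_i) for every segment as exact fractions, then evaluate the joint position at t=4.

  seg 0: a=-1 b=1799/312 c=0 d=-551/312
  seg 1: a=3 b=73/156 c=-551/104 d=239/156
  seg 2: a=-5 b=-365/156 c=405/104 d=-269/312
  seg 3: a=-1 b=451/156 c=-133/104 d=133/936
S(4) = -56/13

Δ: Δ0=4, Δ1=-4, Δ2=2, Δ3=1/3
row 1: diag=6, rhs=-48; c'=1/3, d'=-8
row 2: denom=8−2·1/3=22/3; d'=(36−2·-8)/(22/3)=78/11
row 3: denom=10−2·3/11=104/11; d'=(-10−2·78/11)/(104/11)=-133/52
back: M3=-133/52
back: M2=78/11−3/11·-133/52=405/52
back: M1=-8−1/3·405/52=-551/52
M: M0=0, M1=-551/52, M2=405/52, M3=-133/52, M4=0
seg 0: a=-1, c=M0/2=0, d=(M1−M0)/(6·1)=-551/312, b=Δ0−h0·(2M0+M1)/6=1799/312
seg 1: a=3, c=M1/2=-551/104, d=(M2−M1)/(6·2)=239/156, b=Δ1−h1·(2M1+M2)/6=73/156
seg 2: a=-5, c=M2/2=405/104, d=(M3−M2)/(6·2)=-269/312, b=Δ2−h2·(2M2+M3)/6=-365/156
seg 3: a=-1, c=M3/2=-133/104, d=(M4−M3)/(6·3)=133/936, b=Δ3−h3·(2M3+M4)/6=451/156
t_q=4 → seg 2, τ=1; S=-5+-365/156·τ+405/104·τ²+-269/312·τ³=-56/13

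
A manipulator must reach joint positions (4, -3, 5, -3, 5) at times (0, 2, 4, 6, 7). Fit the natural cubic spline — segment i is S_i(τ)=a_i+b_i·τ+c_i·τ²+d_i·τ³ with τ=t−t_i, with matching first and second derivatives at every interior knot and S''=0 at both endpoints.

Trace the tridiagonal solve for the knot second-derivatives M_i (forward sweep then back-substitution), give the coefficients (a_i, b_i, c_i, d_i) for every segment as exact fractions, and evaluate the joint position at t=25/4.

  seg 0: a=4 b=-262/41 c=0 d=237/328
  seg 1: a=-3 b=187/82 c=711/164 d=-285/164
  seg 2: a=5 b=-101/82 c=-999/164 d=193/82
  seg 3: a=-3 b=217/82 c=1317/164 d=-439/164
S(25/4) = -19715/10496

Δ: Δ0=-7/2, Δ1=4, Δ2=-4, Δ3=8
row 1: diag=8, rhs=45; c'=1/4, d'=45/8
row 2: denom=8−2·1/4=15/2; d'=(-48−2·45/8)/(15/2)=-79/10
row 3: denom=6−2·4/15=82/15; d'=(72−2·-79/10)/(82/15)=1317/82
back: M3=1317/82
back: M2=-79/10−4/15·1317/82=-999/82
back: M1=45/8−1/4·-999/82=711/82
M: M0=0, M1=711/82, M2=-999/82, M3=1317/82, M4=0
seg 0: a=4, c=M0/2=0, d=(M1−M0)/(6·2)=237/328, b=Δ0−h0·(2M0+M1)/6=-262/41
seg 1: a=-3, c=M1/2=711/164, d=(M2−M1)/(6·2)=-285/164, b=Δ1−h1·(2M1+M2)/6=187/82
seg 2: a=5, c=M2/2=-999/164, d=(M3−M2)/(6·2)=193/82, b=Δ2−h2·(2M2+M3)/6=-101/82
seg 3: a=-3, c=M3/2=1317/164, d=(M4−M3)/(6·1)=-439/164, b=Δ3−h3·(2M3+M4)/6=217/82
t_q=25/4 → seg 3, τ=1/4; S=-3+217/82·τ+1317/164·τ²+-439/164·τ³=-19715/10496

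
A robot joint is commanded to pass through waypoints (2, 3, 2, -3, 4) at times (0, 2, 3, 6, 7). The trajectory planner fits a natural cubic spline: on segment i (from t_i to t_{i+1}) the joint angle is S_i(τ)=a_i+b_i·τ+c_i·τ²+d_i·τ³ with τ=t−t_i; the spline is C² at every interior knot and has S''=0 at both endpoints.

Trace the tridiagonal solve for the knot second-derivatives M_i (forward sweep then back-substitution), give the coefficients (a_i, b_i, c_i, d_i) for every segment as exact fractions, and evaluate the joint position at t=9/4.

  seg 0: a=2 b=395/483 c=0 d=-307/3864
  seg 1: a=3 b=-131/966 c=-307/644 d=-107/276
  seg 2: a=2 b=-4351/1932 c=-264/161 d=3545/5796
  seg 3: a=-3 b=4273/966 c=2489/644 d=-2489/1932
S(9/4) = 5251/1792

Δ: Δ0=1/2, Δ1=-1, Δ2=-5/3, Δ3=7
row 1: diag=6, rhs=-9; c'=1/6, d'=-3/2
row 2: denom=8−1·1/6=47/6; d'=(-4−1·-3/2)/(47/6)=-15/47
row 3: denom=8−3·18/47=322/47; d'=(52−3·-15/47)/(322/47)=2489/322
back: M3=2489/322
back: M2=-15/47−18/47·2489/322=-528/161
back: M1=-3/2−1/6·-528/161=-307/322
M: M0=0, M1=-307/322, M2=-528/161, M3=2489/322, M4=0
seg 0: a=2, c=M0/2=0, d=(M1−M0)/(6·2)=-307/3864, b=Δ0−h0·(2M0+M1)/6=395/483
seg 1: a=3, c=M1/2=-307/644, d=(M2−M1)/(6·1)=-107/276, b=Δ1−h1·(2M1+M2)/6=-131/966
seg 2: a=2, c=M2/2=-264/161, d=(M3−M2)/(6·3)=3545/5796, b=Δ2−h2·(2M2+M3)/6=-4351/1932
seg 3: a=-3, c=M3/2=2489/644, d=(M4−M3)/(6·1)=-2489/1932, b=Δ3−h3·(2M3+M4)/6=4273/966
t_q=9/4 → seg 1, τ=1/4; S=3+-131/966·τ+-307/644·τ²+-107/276·τ³=5251/1792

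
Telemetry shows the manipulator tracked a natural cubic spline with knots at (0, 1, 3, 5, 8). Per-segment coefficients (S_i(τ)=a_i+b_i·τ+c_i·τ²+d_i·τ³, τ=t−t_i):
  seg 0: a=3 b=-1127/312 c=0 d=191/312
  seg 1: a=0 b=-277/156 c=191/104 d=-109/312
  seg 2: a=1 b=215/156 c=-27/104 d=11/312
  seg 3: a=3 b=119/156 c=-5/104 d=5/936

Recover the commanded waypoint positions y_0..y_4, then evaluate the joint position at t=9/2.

y_0 = S_0(0) = a_0 = 3
y_1 = S_1(0) = a_1 = 0
y_2 = S_2(0) = a_2 = 1
y_3 = S_3(0) = a_3 = 3
y_4 = S_3(3) = 5
t_q=9/2 is in segment 2 (τ=3/2); S_2(τ)=2165/832

y_0=3 y_1=0 y_2=1 y_3=3 y_4=5
S(9/2) = 2165/832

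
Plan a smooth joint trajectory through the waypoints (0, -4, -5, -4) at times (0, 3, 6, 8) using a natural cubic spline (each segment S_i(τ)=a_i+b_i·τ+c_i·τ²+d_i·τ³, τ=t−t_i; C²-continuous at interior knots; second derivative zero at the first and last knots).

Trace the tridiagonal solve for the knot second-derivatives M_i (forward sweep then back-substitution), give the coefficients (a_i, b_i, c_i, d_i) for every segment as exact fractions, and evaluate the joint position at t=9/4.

Δ: Δ0=-4/3, Δ1=-1/3, Δ2=1/2
row 1: diag=12, rhs=6; c'=1/4, d'=1/2
row 2: denom=10−3·1/4=37/4; d'=(5−3·1/2)/(37/4)=14/37
back: M2=14/37
back: M1=1/2−1/4·14/37=15/37
M: M0=0, M1=15/37, M2=14/37, M3=0
seg 0: a=0, c=M0/2=0, d=(M1−M0)/(6·3)=5/222, b=Δ0−h0·(2M0+M1)/6=-341/222
seg 1: a=-4, c=M1/2=15/74, d=(M2−M1)/(6·3)=-1/666, b=Δ1−h1·(2M1+M2)/6=-103/111
seg 2: a=-5, c=M2/2=7/37, d=(M3−M2)/(6·2)=-7/222, b=Δ2−h2·(2M2+M3)/6=55/222
t_q=9/4 → seg 0, τ=9/4; S=0+-341/222·τ+0·τ²+5/222·τ³=-15153/4736

  seg 0: a=0 b=-341/222 c=0 d=5/222
  seg 1: a=-4 b=-103/111 c=15/74 d=-1/666
  seg 2: a=-5 b=55/222 c=7/37 d=-7/222
S(9/4) = -15153/4736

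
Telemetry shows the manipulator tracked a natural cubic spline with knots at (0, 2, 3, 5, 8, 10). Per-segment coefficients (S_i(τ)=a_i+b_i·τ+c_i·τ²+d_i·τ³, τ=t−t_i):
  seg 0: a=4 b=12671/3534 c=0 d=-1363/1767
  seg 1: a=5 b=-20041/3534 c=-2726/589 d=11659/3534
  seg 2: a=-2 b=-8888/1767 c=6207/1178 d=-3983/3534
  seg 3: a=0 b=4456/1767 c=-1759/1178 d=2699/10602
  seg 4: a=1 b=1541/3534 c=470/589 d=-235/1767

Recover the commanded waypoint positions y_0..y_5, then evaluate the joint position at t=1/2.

y_0=4 y_1=5 y_2=-2 y_3=0 y_4=1 y_5=4
S(1/2) = 26841/4712

y_0 = S_0(0) = a_0 = 4
y_1 = S_1(0) = a_1 = 5
y_2 = S_2(0) = a_2 = -2
y_3 = S_3(0) = a_3 = 0
y_4 = S_4(0) = a_4 = 1
y_5 = S_4(2) = 4
t_q=1/2 is in segment 0 (τ=1/2); S_0(τ)=26841/4712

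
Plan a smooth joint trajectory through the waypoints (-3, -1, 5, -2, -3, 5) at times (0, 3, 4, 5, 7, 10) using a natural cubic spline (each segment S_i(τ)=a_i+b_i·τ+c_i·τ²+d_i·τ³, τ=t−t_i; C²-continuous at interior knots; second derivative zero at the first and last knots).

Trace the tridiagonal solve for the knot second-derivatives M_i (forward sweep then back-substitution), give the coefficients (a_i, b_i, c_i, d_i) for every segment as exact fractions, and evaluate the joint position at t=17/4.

  seg 0: a=-3 b=-65/23 c=0 d=241/621
  seg 1: a=-1 b=176/23 c=241/69 d=-355/69
  seg 2: a=5 b=-55/69 c=-824/69 d=132/23
  seg 3: a=-2 b=-515/69 c=364/69 d=-165/184
  seg 4: a=-3 b=397/138 c=-29/276 d=29/2484
S(17/4) = 1525/368

Δ: Δ0=2/3, Δ1=6, Δ2=-7, Δ3=-1/2, Δ4=8/3
row 1: diag=8, rhs=32; c'=1/8, d'=4
row 2: denom=4−1·1/8=31/8; d'=(-78−1·4)/(31/8)=-656/31
row 3: denom=6−1·8/31=178/31; d'=(39−1·-656/31)/(178/31)=1865/178
row 4: denom=10−2·31/89=828/89; d'=(19−2·1865/178)/(828/89)=-29/138
back: M4=-29/138
back: M3=1865/178−31/89·-29/138=728/69
back: M2=-656/31−8/31·728/69=-1648/69
back: M1=4−1/8·-1648/69=482/69
M: M0=0, M1=482/69, M2=-1648/69, M3=728/69, M4=-29/138, M5=0
seg 0: a=-3, c=M0/2=0, d=(M1−M0)/(6·3)=241/621, b=Δ0−h0·(2M0+M1)/6=-65/23
seg 1: a=-1, c=M1/2=241/69, d=(M2−M1)/(6·1)=-355/69, b=Δ1−h1·(2M1+M2)/6=176/23
seg 2: a=5, c=M2/2=-824/69, d=(M3−M2)/(6·1)=132/23, b=Δ2−h2·(2M2+M3)/6=-55/69
seg 3: a=-2, c=M3/2=364/69, d=(M4−M3)/(6·2)=-165/184, b=Δ3−h3·(2M3+M4)/6=-515/69
seg 4: a=-3, c=M4/2=-29/276, d=(M5−M4)/(6·3)=29/2484, b=Δ4−h4·(2M4+M5)/6=397/138
t_q=17/4 → seg 2, τ=1/4; S=5+-55/69·τ+-824/69·τ²+132/23·τ³=1525/368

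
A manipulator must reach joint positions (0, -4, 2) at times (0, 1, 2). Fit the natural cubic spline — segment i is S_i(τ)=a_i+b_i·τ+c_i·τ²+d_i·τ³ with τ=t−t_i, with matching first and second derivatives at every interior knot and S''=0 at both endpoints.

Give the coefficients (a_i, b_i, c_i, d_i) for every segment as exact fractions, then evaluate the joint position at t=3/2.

  seg 0: a=0 b=-13/2 c=0 d=5/2
  seg 1: a=-4 b=1 c=15/2 d=-5/2
S(3/2) = -31/16

Δ: Δ0=-4, Δ1=6
row 1: diag=4, rhs=60; c'=1/4, d'=15
back: M1=15
M: M0=0, M1=15, M2=0
seg 0: a=0, c=M0/2=0, d=(M1−M0)/(6·1)=5/2, b=Δ0−h0·(2M0+M1)/6=-13/2
seg 1: a=-4, c=M1/2=15/2, d=(M2−M1)/(6·1)=-5/2, b=Δ1−h1·(2M1+M2)/6=1
t_q=3/2 → seg 1, τ=1/2; S=-4+1·τ+15/2·τ²+-5/2·τ³=-31/16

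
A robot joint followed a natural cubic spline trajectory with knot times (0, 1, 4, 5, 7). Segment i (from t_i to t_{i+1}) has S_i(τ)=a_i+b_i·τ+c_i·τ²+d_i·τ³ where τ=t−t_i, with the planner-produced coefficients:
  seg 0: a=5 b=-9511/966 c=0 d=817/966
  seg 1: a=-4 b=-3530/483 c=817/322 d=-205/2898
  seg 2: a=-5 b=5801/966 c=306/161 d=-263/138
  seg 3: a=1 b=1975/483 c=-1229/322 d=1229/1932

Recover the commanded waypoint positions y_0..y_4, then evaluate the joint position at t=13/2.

y_0=5 y_1=-4 y_2=-5 y_3=1 y_4=-1
S(13/2) = 3569/5152

y_0 = S_0(0) = a_0 = 5
y_1 = S_1(0) = a_1 = -4
y_2 = S_2(0) = a_2 = -5
y_3 = S_3(0) = a_3 = 1
y_4 = S_3(2) = -1
t_q=13/2 is in segment 3 (τ=3/2); S_3(τ)=3569/5152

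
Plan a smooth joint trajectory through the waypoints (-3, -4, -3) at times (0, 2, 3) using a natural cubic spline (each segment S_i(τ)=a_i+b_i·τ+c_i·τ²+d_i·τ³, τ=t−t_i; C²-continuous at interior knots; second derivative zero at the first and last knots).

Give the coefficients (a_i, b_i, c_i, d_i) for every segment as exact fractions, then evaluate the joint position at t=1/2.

  seg 0: a=-3 b=-1 c=0 d=1/8
  seg 1: a=-4 b=1/2 c=3/4 d=-1/4
S(1/2) = -223/64

Δ: Δ0=-1/2, Δ1=1
row 1: diag=6, rhs=9; c'=1/6, d'=3/2
back: M1=3/2
M: M0=0, M1=3/2, M2=0
seg 0: a=-3, c=M0/2=0, d=(M1−M0)/(6·2)=1/8, b=Δ0−h0·(2M0+M1)/6=-1
seg 1: a=-4, c=M1/2=3/4, d=(M2−M1)/(6·1)=-1/4, b=Δ1−h1·(2M1+M2)/6=1/2
t_q=1/2 → seg 0, τ=1/2; S=-3+-1·τ+0·τ²+1/8·τ³=-223/64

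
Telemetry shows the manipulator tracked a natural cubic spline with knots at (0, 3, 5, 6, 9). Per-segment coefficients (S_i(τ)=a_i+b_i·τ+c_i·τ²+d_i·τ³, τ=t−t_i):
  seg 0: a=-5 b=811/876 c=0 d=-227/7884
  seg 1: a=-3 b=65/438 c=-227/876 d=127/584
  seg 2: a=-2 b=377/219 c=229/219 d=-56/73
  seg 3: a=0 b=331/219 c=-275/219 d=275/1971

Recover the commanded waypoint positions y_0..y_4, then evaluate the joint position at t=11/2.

y_0=-5 y_1=-3 y_2=-2 y_3=0 y_4=-3
S(11/2) = -853/876

y_0 = S_0(0) = a_0 = -5
y_1 = S_1(0) = a_1 = -3
y_2 = S_2(0) = a_2 = -2
y_3 = S_3(0) = a_3 = 0
y_4 = S_3(3) = -3
t_q=11/2 is in segment 2 (τ=1/2); S_2(τ)=-853/876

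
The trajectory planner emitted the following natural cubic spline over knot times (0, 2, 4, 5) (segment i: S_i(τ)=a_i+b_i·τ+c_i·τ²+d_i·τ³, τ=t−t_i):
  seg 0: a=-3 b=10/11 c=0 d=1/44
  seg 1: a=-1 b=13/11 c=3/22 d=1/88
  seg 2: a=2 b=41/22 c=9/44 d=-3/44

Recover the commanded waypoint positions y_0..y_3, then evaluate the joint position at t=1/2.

y_0 = S_0(0) = a_0 = -3
y_1 = S_1(0) = a_1 = -1
y_2 = S_2(0) = a_2 = 2
y_3 = S_2(1) = 4
t_q=1/2 is in segment 0 (τ=1/2); S_0(τ)=-895/352

y_0=-3 y_1=-1 y_2=2 y_3=4
S(1/2) = -895/352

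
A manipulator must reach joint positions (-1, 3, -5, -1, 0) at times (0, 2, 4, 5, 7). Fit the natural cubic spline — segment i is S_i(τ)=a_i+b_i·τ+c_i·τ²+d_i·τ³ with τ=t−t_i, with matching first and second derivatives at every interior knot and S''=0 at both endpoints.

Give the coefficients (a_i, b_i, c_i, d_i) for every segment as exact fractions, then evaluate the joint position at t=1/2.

Δ: Δ0=2, Δ1=-4, Δ2=4, Δ3=1/2
row 1: diag=8, rhs=-36; c'=1/4, d'=-9/2
row 2: denom=6−2·1/4=11/2; d'=(48−2·-9/2)/(11/2)=114/11
row 3: denom=6−1·2/11=64/11; d'=(-21−1·114/11)/(64/11)=-345/64
back: M3=-345/64
back: M2=114/11−2/11·-345/64=363/32
back: M1=-9/2−1/4·363/32=-939/128
M: M0=0, M1=-939/128, M2=363/32, M3=-345/64, M4=0
seg 0: a=-1, c=M0/2=0, d=(M1−M0)/(6·2)=-313/512, b=Δ0−h0·(2M0+M1)/6=569/128
seg 1: a=3, c=M1/2=-939/256, d=(M2−M1)/(6·2)=797/512, b=Δ1−h1·(2M1+M2)/6=-185/64
seg 2: a=-5, c=M2/2=363/64, d=(M3−M2)/(6·1)=-357/128, b=Δ2−h2·(2M2+M3)/6=143/128
seg 3: a=-1, c=M3/2=-345/128, d=(M4−M3)/(6·2)=115/256, b=Δ3−h3·(2M3+M4)/6=131/32
t_q=1/2 → seg 0, τ=1/2; S=-1+569/128·τ+0·τ²+-313/512·τ³=4695/4096

  seg 0: a=-1 b=569/128 c=0 d=-313/512
  seg 1: a=3 b=-185/64 c=-939/256 d=797/512
  seg 2: a=-5 b=143/128 c=363/64 d=-357/128
  seg 3: a=-1 b=131/32 c=-345/128 d=115/256
S(1/2) = 4695/4096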